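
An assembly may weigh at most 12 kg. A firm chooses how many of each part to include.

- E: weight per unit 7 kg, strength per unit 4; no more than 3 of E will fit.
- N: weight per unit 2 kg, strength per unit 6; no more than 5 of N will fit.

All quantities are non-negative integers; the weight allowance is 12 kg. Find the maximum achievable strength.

This is a bounded integer knapsack.
Take 5×N: weight 10 ≤ 12, strength 5·6 = 30.
N has the best ratio (6/2) and is taken to its limit of 5; remaining capacity is filled optimally with the others.

30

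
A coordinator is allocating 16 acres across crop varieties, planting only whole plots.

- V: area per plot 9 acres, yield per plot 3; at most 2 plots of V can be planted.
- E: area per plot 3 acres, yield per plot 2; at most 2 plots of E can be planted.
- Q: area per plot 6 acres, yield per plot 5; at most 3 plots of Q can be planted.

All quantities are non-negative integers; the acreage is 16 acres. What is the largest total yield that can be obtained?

12

2×Q: area 12 ≤ 16, yield 2·5 = 10.
1×E and 2×Q: area 15 ≤ 16, yield 1·2 + 2·5 = 12.
Best is 12.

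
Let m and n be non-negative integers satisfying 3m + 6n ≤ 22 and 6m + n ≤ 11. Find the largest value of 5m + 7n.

26

The continuous relaxation peaks at (1.33, 3) with value 27.67; rounding to a feasible lattice point costs some objective.
(m,n)=(1,3): 3·1+6·3=21≤22, 6·1+1·3=9≤11, objective 26.
(m,n)=(0,3): 3·0+6·3=18≤22, 6·0+1·3=3≤11, objective 21.
(m,n)=(1,2): 3·1+6·2=15≤22, 6·1+1·2=8≤11, objective 19.
Maximum is 26 at (m,n)=(1,3).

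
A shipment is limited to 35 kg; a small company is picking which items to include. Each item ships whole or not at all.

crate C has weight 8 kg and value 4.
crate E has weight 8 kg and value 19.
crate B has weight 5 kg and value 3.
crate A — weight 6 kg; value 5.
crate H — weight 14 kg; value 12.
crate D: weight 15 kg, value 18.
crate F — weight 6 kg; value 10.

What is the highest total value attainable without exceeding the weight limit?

crate E + crate D + crate F: weight 8 + 15 + 6 = 29 ≤ 35, value 19 + 18 + 10 = 47.
crate E + crate A + crate D + crate F: weight 8 + 6 + 15 + 6 = 35 ≤ 35, value 19 + 5 + 18 + 10 = 52.
crate E + crate B + crate D + crate F: weight 8 + 5 + 15 + 6 = 34 ≤ 35, value 19 + 3 + 18 + 10 = 50.
Best is crate E, crate A, crate D, and crate F with total value 52.

52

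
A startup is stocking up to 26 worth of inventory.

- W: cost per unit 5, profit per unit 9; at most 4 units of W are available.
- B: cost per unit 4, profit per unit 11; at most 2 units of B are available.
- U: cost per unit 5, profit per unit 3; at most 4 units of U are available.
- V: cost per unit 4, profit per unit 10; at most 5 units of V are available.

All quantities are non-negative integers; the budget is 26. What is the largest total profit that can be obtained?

62

This is a bounded integer knapsack.
Take 2×B and 4×V: cost 24 ≤ 26, profit 2·11 + 4·10 = 62.
B has the best ratio (11/4) and is taken to its limit of 2; remaining capacity is filled optimally with the others.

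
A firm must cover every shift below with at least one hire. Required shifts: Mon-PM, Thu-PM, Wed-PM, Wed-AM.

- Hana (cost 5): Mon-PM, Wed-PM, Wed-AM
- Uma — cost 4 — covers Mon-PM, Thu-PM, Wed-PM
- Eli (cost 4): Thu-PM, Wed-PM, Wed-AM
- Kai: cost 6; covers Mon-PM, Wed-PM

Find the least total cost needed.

8

Choose Uma and Eli: together they cover Mon-PM, Thu-PM, Wed-PM, Wed-AM — every shift.
Total cost: 4 + 4 = 8.
No cover costs less than 8.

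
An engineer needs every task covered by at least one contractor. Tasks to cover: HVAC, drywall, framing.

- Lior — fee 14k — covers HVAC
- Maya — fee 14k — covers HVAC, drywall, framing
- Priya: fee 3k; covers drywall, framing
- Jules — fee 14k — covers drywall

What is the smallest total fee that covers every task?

14

The greedy cost-per-new-task heuristic would pick Priya and Lior for 17, but a cheaper cover exists.
Maya alone covers HVAC, drywall, framing — every task.
Total fee: 14.
No cover costs less than 14.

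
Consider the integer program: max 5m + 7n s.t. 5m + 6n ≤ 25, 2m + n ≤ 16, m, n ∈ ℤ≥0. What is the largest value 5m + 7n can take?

28

The continuous relaxation peaks at (0, 4.17) with value 29.17; rounding to a feasible lattice point costs some objective.
(m,n)=(0,4): 5·0+6·4=24≤25, 2·0+1·4=4≤16, objective 28.
(m,n)=(1,3): 5·1+6·3=23≤25, 2·1+1·3=5≤16, objective 26.
(m,n)=(0,3): 5·0+6·3=18≤25, 2·0+1·3=3≤16, objective 21.
The best lattice point is (0,4), giving 28.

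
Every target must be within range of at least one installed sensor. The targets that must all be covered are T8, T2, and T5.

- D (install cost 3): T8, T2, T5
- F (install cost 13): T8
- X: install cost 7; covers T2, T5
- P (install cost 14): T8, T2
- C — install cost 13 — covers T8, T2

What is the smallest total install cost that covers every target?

D alone covers T8, T2, T5 — every target.
Total install cost: 3.
No cover costs less than 3.

3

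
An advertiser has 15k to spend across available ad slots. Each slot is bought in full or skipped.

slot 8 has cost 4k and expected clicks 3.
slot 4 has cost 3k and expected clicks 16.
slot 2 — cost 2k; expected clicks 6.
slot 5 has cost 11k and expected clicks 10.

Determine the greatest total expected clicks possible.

26

Allowing fractional choices, the relaxed optimum would be about 31.1, but ad slots are indivisible.
slot 8 + slot 4 + slot 2: cost 4 + 3 + 2 = 9 ≤ 15, expected clicks 3 + 16 + 6 = 25.
slot 4 + slot 2: cost 3 + 2 = 5 ≤ 15, expected clicks 16 + 6 = 22.
slot 4 + slot 5: cost 3 + 11 = 14 ≤ 15, expected clicks 16 + 10 = 26.
Best is slot 4 and slot 5 with total expected clicks 26.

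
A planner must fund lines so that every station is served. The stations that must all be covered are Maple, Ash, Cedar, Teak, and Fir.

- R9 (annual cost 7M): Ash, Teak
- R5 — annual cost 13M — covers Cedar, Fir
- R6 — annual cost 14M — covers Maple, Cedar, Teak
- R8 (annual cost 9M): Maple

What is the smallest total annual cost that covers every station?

29

This is an integer covering problem.
Choose R9, R5, and R8: together they cover Maple, Ash, Cedar, Teak, Fir — every station.
Total annual cost: 7 + 13 + 9 = 29.
No cover costs less than 29.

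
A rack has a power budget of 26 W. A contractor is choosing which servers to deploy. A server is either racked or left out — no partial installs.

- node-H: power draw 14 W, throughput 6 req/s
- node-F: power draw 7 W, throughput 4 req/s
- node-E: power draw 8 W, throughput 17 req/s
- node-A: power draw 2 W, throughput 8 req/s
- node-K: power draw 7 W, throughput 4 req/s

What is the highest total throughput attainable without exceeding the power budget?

33

Take node-F, node-E, node-A, and node-K: power draw 7 + 8 + 2 + 7 = 24 ≤ 26, throughput 4 + 17 + 8 + 4 = 33.
No other feasible combination does better.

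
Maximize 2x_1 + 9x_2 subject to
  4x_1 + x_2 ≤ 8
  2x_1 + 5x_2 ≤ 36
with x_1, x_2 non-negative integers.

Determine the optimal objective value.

(x_1,x_2)=(0,7) is feasible, giving 63.
(x_1,x_2)=(0,6) is feasible, giving 54.
The best lattice point is (0,7), giving 63.

63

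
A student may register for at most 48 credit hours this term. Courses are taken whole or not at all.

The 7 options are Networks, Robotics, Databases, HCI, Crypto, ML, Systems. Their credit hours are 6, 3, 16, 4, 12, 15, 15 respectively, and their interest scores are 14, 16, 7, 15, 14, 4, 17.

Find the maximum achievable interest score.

Allowing fractional choices, the relaxed optimum would be about 79.5, but courses are indivisible.
Networks + Robotics + Databases + HCI + Systems: credit hours 6 + 3 + 16 + 4 + 15 = 44 ≤ 48, interest score 14 + 16 + 7 + 15 + 17 = 69.
Networks + Robotics + HCI + Crypto + Systems: credit hours 6 + 3 + 4 + 12 + 15 = 40 ≤ 48, interest score 14 + 16 + 15 + 14 + 17 = 76.
Best is Networks, Robotics, HCI, Crypto, and Systems with total interest score 76.

76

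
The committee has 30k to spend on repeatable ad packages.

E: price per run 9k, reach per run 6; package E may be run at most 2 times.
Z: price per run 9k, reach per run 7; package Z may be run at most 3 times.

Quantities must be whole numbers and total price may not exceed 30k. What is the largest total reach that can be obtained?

21

This is a bounded integer knapsack.
Z has the best ratio (7/9); taking only Z gives at most 3×7 = 21 (stopped by the price limit).
Optimal: 3×Z: price 27 ≤ 30, reach 3·7 = 21.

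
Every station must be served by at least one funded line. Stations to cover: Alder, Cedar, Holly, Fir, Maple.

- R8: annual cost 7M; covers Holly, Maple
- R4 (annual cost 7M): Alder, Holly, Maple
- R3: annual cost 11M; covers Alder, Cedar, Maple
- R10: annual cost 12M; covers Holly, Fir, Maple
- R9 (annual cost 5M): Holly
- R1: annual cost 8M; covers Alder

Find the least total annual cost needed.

This is an integer covering problem.
The greedy cost-per-new-station heuristic would pick R4, R3, and R10 for 30, but a cheaper cover exists.
Choose R3 and R10: together they cover Alder, Cedar, Holly, Fir, Maple — every station.
Total annual cost: 11 + 12 = 23.
No cover costs less than 23.

23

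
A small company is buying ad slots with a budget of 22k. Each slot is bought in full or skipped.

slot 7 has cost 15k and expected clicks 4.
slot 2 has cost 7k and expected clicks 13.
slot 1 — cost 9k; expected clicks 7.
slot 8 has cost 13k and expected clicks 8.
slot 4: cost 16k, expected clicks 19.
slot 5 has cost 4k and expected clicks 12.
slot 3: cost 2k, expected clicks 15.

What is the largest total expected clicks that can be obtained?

This is a 0-1 knapsack instance.
Take slot 2, slot 1, slot 5, and slot 3: cost 7 + 9 + 4 + 2 = 22 ≤ 22, expected clicks 13 + 7 + 12 + 15 = 47.
No other feasible combination does better.

47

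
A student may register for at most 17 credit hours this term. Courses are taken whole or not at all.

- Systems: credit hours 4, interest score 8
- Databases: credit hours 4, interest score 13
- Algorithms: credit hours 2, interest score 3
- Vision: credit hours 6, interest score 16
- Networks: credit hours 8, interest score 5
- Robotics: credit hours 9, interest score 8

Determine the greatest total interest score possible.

40

Take Systems, Databases, Algorithms, and Vision: credit hours 4 + 4 + 2 + 6 = 16 ≤ 17, interest score 8 + 13 + 3 + 16 = 40.
No other feasible combination does better.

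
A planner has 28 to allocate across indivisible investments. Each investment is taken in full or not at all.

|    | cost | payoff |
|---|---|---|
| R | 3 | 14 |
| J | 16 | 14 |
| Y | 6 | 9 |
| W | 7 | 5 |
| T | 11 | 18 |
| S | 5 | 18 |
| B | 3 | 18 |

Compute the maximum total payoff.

77

Take R, Y, T, S, and B: cost 3 + 6 + 11 + 5 + 3 = 28 ≤ 28, payoff 14 + 9 + 18 + 18 + 18 = 77.
No other feasible combination does better.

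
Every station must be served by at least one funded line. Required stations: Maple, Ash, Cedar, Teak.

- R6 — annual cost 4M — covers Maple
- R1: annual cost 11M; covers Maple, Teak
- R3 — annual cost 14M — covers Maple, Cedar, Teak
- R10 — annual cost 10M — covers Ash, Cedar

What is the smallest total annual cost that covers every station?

The greedy cost-per-new-station heuristic would pick R6, R10, and R1 for 25, but a cheaper cover exists.
Choose R1 and R10: together they cover Maple, Ash, Cedar, Teak — every station.
Total annual cost: 11 + 10 = 21.
No cover costs less than 21.

21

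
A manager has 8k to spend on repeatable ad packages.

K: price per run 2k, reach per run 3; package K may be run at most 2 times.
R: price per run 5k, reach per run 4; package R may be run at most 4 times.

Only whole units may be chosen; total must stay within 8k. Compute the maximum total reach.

7

This is a bounded integer knapsack.
Take 1×K and 1×R: price 7 ≤ 8, reach 1·3 + 1·4 = 7.
No other integer combination yields more.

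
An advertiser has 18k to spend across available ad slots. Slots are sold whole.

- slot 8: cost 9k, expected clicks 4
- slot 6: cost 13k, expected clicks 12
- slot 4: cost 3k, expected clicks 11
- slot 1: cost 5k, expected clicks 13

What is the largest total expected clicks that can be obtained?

28

This is an integer program with binary decision variables.
slot 8 + slot 4 + slot 1: cost 9 + 3 + 5 = 17 ≤ 18, expected clicks 4 + 11 + 13 = 28.
slot 6 + slot 1: cost 13 + 5 = 18 ≤ 18, expected clicks 12 + 13 = 25.
Best is slot 8, slot 4, and slot 1 with total expected clicks 28.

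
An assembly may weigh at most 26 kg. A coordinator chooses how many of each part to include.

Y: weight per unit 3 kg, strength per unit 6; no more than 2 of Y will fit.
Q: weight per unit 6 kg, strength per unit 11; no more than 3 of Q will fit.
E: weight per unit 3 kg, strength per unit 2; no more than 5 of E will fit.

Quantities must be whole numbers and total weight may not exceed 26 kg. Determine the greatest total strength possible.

45

Y has the best ratio (6/3); taking only Y gives at most 2×6 = 12 (stopped by the supply cap of 2).
Mixing does better — 2×Y and 3×Q: weight 24 ≤ 26, strength 2·6 + 3·11 = 45.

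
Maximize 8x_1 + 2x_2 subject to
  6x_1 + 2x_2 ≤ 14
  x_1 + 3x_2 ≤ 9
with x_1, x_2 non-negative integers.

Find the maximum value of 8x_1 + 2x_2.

Relaxing integrality, the LP optimum is 18.67 at (x_1,x_2) = (2.33, 0), which is not an integer point.
(x_1,x_2)=(2,1): 6·2+2·1=14≤14, 1·2+3·1=5≤9, objective 18.
(x_1,x_2)=(2,0): 6·2+2·0=12≤14, 1·2+3·0=2≤9, objective 16.
No feasible integer point exceeds 18.

18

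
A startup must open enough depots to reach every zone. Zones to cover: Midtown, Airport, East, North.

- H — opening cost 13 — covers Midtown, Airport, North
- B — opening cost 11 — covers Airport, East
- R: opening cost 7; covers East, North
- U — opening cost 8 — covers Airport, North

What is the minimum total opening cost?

20

Choose H and R: together they cover Midtown, Airport, East, North — every zone.
Total opening cost: 13 + 7 = 20.
No cover costs less than 20.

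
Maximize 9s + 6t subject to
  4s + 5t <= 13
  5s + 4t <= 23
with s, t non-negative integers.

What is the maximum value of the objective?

27

The continuous relaxation peaks at (3.25, 0) with value 29.25; rounding to a feasible lattice point costs some objective.
(s,t)=(3,0) is feasible, giving 27.
(s,t)=(2,1) is feasible, giving 24.
(s,t)=(2,0) is feasible, giving 18.
No feasible integer point exceeds 27.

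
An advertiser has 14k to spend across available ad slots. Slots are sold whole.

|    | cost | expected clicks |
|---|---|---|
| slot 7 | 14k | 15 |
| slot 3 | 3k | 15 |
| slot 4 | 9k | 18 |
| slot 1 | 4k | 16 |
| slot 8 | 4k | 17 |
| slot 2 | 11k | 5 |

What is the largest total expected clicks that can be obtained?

48

slot 4 + slot 1: cost 9 + 4 = 13 ≤ 14, expected clicks 18 + 16 = 34.
slot 4 + slot 8: cost 9 + 4 = 13 ≤ 14, expected clicks 18 + 17 = 35.
slot 3 + slot 1 + slot 8: cost 3 + 4 + 4 = 11 ≤ 14, expected clicks 15 + 16 + 17 = 48.
Best is slot 3, slot 1, and slot 8 with total expected clicks 48.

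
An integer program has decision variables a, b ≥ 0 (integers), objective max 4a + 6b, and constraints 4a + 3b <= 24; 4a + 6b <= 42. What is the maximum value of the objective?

(a,b)=(0,7): 4·0+3·7=21≤24, 4·0+6·7=42≤42, objective 42.
(a,b)=(1,6): 4·1+3·6=22≤24, 4·1+6·6=40≤42, objective 40.
(a,b)=(0,6): 4·0+3·6=18≤24, 4·0+6·6=36≤42, objective 36.
No feasible integer point exceeds 42.

42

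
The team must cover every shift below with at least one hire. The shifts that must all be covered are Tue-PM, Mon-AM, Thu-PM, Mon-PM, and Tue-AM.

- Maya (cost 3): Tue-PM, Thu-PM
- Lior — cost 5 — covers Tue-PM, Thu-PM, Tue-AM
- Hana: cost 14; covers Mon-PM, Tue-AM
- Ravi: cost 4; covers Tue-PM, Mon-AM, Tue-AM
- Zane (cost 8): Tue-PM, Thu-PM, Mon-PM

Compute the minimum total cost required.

12

This is a weighted set-cover instance.
The greedy cost-per-new-shift heuristic would pick Ravi, Maya, and Zane for 15, but a cheaper cover exists.
Choose Ravi and Zane: together they cover Tue-PM, Mon-AM, Thu-PM, Mon-PM, Tue-AM — every shift.
Total cost: 4 + 8 = 12.
No cover costs less than 12.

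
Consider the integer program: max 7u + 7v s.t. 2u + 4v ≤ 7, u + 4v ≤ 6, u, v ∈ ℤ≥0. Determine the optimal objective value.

21

The continuous relaxation peaks at (3.5, 0) with value 24.50; rounding to a feasible lattice point costs some objective.
(u,v)=(3,0): 2·3+4·0=6≤7, 1·3+4·0=3≤6, objective 21.
(u,v)=(2,0): 2·2+4·0=4≤7, 1·2+4·0=2≤6, objective 14.
The best lattice point is (3,0), giving 21.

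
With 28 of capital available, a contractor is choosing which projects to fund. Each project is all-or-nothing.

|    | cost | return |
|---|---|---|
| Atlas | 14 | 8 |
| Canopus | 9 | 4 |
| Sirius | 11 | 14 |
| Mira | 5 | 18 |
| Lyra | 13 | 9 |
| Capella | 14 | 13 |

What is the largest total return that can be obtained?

Take Canopus, Sirius, and Mira: cost 9 + 11 + 5 = 25 ≤ 28, return 4 + 14 + 18 = 36.
No other feasible combination does better.

36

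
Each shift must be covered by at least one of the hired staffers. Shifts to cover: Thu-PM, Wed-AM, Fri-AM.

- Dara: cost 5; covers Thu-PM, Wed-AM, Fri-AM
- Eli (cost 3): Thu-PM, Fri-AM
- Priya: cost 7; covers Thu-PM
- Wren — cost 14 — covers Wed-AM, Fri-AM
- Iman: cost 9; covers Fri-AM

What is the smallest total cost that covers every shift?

5

This is a weighted set-cover instance.
The greedy cost-per-new-shift heuristic would pick Eli and Dara for 8, but a cheaper cover exists.
Dara alone covers Thu-PM, Wed-AM, Fri-AM — every shift.
Total cost: 5.
No cover costs less than 5.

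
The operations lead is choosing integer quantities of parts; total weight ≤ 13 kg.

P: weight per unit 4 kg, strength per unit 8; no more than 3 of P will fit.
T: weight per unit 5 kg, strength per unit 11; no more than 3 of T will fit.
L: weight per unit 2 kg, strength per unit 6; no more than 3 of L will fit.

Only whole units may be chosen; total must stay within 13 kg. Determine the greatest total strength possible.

31

This is a bounded integer knapsack.
Take 1×P, 1×T, and 2×L: weight 13 ≤ 13, strength 1·8 + 1·11 + 2·6 = 31.
No other integer combination yields more.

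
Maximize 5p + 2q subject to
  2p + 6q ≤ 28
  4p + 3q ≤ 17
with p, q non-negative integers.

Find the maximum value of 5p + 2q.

The continuous relaxation peaks at (4.25, 0) with value 21.25; rounding to a feasible lattice point costs some objective.
(p,q)=(4,0): 2·4+6·0=8≤28, 4·4+3·0=16≤17, objective 20.
(p,q)=(3,1): 2·3+6·1=12≤28, 4·3+3·1=15≤17, objective 17.
(p,q)=(3,0): 2·3+6·0=6≤28, 4·3+3·0=12≤17, objective 15.
Maximum is 20 at (p,q)=(4,0).

20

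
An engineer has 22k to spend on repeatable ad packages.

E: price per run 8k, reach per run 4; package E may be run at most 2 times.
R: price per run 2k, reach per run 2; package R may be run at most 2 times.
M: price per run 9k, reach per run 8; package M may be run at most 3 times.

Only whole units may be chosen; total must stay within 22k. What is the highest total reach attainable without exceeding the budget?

20

This is a bounded integer knapsack.
Take 2×R and 2×M: price 22 ≤ 22, reach 2·2 + 2·8 = 20.
R has the best ratio (2/2) and is taken to its limit of 2; remaining capacity is filled optimally with the others.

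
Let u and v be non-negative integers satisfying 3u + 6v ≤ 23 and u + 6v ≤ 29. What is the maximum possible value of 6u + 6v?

(u,v)=(7,0) is feasible, giving 42.
(u,v)=(6,0) is feasible, giving 36.
Maximum is 42 at (u,v)=(7,0).

42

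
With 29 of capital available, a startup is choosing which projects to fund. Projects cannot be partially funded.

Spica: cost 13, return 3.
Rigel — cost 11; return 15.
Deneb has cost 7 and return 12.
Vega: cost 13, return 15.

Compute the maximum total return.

Rigel + Vega: cost 11 + 13 = 24 ≤ 29, return 15 + 15 = 30.
Rigel + Deneb: cost 11 + 7 = 18 ≤ 29, return 15 + 12 = 27.
Deneb + Vega: cost 7 + 13 = 20 ≤ 29, return 12 + 15 = 27.
Best is Rigel and Vega with total return 30.

30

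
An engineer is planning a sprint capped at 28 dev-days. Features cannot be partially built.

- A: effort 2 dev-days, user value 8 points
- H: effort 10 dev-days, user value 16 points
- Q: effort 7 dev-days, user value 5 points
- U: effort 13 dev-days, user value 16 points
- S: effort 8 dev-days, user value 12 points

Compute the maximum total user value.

Treat it as a binary knapsack problem.
Allowing fractional choices, the relaxed optimum would be about 45.8, but features are indivisible.
A + H + U: effort 2 + 10 + 13 = 25 ≤ 28, user value 8 + 16 + 16 = 40.
A + H + Q + S: effort 2 + 10 + 7 + 8 = 27 ≤ 28, user value 8 + 16 + 5 + 12 = 41.
Best is A, H, Q, and S with total user value 41.

41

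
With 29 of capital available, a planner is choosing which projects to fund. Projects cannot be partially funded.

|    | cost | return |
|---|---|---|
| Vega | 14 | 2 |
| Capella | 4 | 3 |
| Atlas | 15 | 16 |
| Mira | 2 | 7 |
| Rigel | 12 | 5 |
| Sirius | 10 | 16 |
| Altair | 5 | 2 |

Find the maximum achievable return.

39

Treat it as a binary knapsack problem.
Capella + Atlas + Sirius: cost 4 + 15 + 10 = 29 ≤ 29, return 3 + 16 + 16 = 35.
Atlas + Mira + Sirius: cost 15 + 2 + 10 = 27 ≤ 29, return 16 + 7 + 16 = 39.
Atlas + Sirius: cost 15 + 10 = 25 ≤ 29, return 16 + 16 = 32.
Best is Atlas, Mira, and Sirius with total return 39.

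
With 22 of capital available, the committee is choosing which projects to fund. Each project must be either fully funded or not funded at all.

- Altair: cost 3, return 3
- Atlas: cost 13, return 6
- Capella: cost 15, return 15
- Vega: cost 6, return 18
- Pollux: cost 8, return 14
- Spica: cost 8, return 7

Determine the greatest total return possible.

Capella + Vega: cost 15 + 6 = 21 ≤ 22, return 15 + 18 = 33.
Altair + Vega + Pollux: cost 3 + 6 + 8 = 17 ≤ 22, return 3 + 18 + 14 = 35.
Vega + Pollux + Spica: cost 6 + 8 + 8 = 22 ≤ 22, return 18 + 14 + 7 = 39.
Best is Vega, Pollux, and Spica with total return 39.

39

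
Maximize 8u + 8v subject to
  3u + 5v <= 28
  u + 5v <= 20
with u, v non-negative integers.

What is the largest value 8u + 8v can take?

The continuous relaxation peaks at (9.33, 0) with value 74.67; rounding to a feasible lattice point costs some objective.
(u,v)=(9,0): 3·9+5·0=27≤28, 1·9+5·0=9≤20, objective 72.
(u,v)=(8,0): 3·8+5·0=24≤28, 1·8+5·0=8≤20, objective 64.
No feasible integer point exceeds 72.

72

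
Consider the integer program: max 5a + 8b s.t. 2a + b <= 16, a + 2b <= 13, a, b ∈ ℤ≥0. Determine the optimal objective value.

(a,b)=(5,4): 2·5+1·4=14≤16, 1·5+2·4=13≤13, objective 57.
(a,b)=(6,3): 2·6+1·3=15≤16, 1·6+2·3=12≤13, objective 54.
Maximum is 57 at (a,b)=(5,4).

57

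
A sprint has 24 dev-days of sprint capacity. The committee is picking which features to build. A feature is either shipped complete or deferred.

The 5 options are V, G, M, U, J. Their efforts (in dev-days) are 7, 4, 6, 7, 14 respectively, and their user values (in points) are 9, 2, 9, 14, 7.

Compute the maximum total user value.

34

Take V, G, M, and U: effort 7 + 4 + 6 + 7 = 24 ≤ 24, user value 9 + 2 + 9 + 14 = 34.
No other feasible combination does better.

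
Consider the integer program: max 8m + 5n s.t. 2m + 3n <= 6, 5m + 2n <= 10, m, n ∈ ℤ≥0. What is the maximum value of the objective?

The continuous relaxation peaks at (1.64, 0.909) with value 17.64; rounding to a feasible lattice point costs some objective.
(m,n)=(2,0): 2·2+3·0=4≤6, 5·2+2·0=10≤10, objective 16.
(m,n)=(1,1): 2·1+3·1=5≤6, 5·1+2·1=7≤10, objective 13.
(m,n)=(1,0): 2·1+3·0=2≤6, 5·1+2·0=5≤10, objective 8.
No feasible integer point exceeds 16.

16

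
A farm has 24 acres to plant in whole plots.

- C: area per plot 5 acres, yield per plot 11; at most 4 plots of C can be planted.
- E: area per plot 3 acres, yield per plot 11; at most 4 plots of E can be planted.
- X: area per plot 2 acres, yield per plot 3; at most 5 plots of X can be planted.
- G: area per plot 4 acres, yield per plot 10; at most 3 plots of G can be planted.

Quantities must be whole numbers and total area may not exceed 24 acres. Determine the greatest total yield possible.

74

E has the best ratio (11/3); taking only E gives at most 4×11 = 44 (stopped by the supply cap of 4).
Mixing does better — 4×E and 3×G: area 24 ≤ 24, yield 4·11 + 3·10 = 74.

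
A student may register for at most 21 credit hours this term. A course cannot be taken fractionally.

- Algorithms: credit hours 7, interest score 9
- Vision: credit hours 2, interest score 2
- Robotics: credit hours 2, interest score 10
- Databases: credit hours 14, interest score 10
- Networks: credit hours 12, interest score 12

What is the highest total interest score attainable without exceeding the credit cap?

Vision + Robotics + Networks: credit hours 2 + 2 + 12 = 16 ≤ 21, interest score 2 + 10 + 12 = 24.
Algorithms + Robotics + Networks: credit hours 7 + 2 + 12 = 21 ≤ 21, interest score 9 + 10 + 12 = 31.
Best is Algorithms, Robotics, and Networks with total interest score 31.

31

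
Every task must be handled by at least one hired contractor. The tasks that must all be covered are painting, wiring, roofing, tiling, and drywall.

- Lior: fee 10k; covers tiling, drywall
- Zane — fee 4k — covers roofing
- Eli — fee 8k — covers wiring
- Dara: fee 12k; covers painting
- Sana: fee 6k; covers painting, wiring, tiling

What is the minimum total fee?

Choose Lior, Zane, and Sana: together they cover painting, wiring, roofing, tiling, drywall — every task.
Total fee: 10 + 4 + 6 = 20.

20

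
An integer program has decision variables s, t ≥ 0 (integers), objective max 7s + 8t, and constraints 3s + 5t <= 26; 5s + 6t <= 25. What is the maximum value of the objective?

(s,t)=(5,0): 3·5+5·0=15≤26, 5·5+6·0=25≤25, objective 35.
(s,t)=(4,0): 3·4+5·0=12≤26, 5·4+6·0=20≤25, objective 28.
No feasible integer point exceeds 35.

35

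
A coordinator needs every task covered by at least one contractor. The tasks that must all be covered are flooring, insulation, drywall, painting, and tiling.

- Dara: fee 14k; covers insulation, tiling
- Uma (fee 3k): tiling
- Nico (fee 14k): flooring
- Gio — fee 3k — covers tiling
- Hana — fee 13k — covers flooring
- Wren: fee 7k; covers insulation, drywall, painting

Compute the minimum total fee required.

23

Choose Uma, Hana, and Wren: together they cover flooring, insulation, drywall, painting, tiling — every task.
Total fee: 3 + 13 + 7 = 23.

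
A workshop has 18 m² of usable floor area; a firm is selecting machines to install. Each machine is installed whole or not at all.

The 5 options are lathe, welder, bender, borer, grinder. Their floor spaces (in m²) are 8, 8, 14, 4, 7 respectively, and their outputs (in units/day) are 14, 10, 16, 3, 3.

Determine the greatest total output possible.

24

Allowing fractional choices, the relaxed optimum would be about 26.3, but machines are indivisible.
lathe + welder: floor space 8 + 8 = 16 ≤ 18, output 14 + 10 = 24.
bender + borer: floor space 14 + 4 = 18 ≤ 18, output 16 + 3 = 19.
Best is lathe and welder with total output 24.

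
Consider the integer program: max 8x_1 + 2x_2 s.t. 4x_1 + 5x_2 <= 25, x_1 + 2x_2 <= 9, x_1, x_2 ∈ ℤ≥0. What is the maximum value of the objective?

(x_1,x_2)=(6,0): 4·6+5·0=24≤25, 1·6+2·0=6≤9, objective 48.
(x_1,x_2)=(5,1): 4·5+5·1=25≤25, 1·5+2·1=7≤9, objective 42.
(x_1,x_2)=(5,0): 4·5+5·0=20≤25, 1·5+2·0=5≤9, objective 40.
No feasible integer point exceeds 48.

48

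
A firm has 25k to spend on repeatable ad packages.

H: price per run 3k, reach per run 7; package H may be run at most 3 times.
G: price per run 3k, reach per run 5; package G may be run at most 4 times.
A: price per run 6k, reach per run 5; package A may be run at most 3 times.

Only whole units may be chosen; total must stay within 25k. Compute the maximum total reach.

41

H has the best ratio (7/3); taking only H gives at most 3×7 = 21 (stopped by the supply cap of 3).
Mixing does better — 3×H, 3×G, and 1×A: price 24 ≤ 25, reach 3·7 + 3·5 + 1·5 = 41.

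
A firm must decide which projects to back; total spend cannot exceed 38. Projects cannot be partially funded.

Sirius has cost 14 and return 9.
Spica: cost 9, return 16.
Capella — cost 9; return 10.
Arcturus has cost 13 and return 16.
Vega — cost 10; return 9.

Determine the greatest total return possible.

Allowing fractional choices, the relaxed optimum would be about 48.3, but projects are indivisible.
Sirius + Spica + Arcturus: cost 14 + 9 + 13 = 36 ≤ 38, return 9 + 16 + 16 = 41.
Spica + Capella + Arcturus: cost 9 + 9 + 13 = 31 ≤ 38, return 16 + 10 + 16 = 42.
Spica + Arcturus + Vega: cost 9 + 13 + 10 = 32 ≤ 38, return 16 + 16 + 9 = 41.
Best is Spica, Capella, and Arcturus with total return 42.

42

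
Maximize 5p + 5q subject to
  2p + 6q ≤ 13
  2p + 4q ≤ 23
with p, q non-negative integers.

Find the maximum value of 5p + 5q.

(p,q)=(6,0) is feasible, giving 30.
(p,q)=(5,0) is feasible, giving 25.
The best lattice point is (6,0), giving 30.

30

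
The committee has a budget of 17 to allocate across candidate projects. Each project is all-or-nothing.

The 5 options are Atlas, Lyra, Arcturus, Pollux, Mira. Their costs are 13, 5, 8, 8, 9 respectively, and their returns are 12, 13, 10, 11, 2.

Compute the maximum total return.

24

Arcturus + Pollux: cost 8 + 8 = 16 ≤ 17, return 10 + 11 = 21.
Lyra + Arcturus: cost 5 + 8 = 13 ≤ 17, return 13 + 10 = 23.
Lyra + Pollux: cost 5 + 8 = 13 ≤ 17, return 13 + 11 = 24.
Best is Lyra and Pollux with total return 24.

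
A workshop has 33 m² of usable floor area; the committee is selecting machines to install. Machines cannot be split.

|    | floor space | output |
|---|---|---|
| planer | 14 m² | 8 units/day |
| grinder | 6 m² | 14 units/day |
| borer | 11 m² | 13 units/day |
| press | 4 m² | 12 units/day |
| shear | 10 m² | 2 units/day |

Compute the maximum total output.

41

Allowing fractional choices, the relaxed optimum would be about 45.9, but machines are indivisible.
grinder + borer + press + shear: floor space 6 + 11 + 4 + 10 = 31 ≤ 33, output 14 + 13 + 12 + 2 = 41.
grinder + borer + press: floor space 6 + 11 + 4 = 21 ≤ 33, output 14 + 13 + 12 = 39.
planer + grinder + borer: floor space 14 + 6 + 11 = 31 ≤ 33, output 8 + 14 + 13 = 35.
Best is grinder, borer, press, and shear with total output 41.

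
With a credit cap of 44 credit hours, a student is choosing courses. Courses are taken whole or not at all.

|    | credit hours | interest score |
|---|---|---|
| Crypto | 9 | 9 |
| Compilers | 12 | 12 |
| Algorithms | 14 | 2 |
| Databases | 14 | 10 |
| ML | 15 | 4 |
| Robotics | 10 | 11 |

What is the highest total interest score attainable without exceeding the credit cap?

Take Compilers, Databases, and Robotics: credit hours 12 + 14 + 10 = 36 ≤ 44, interest score 12 + 10 + 11 = 33.
No other feasible combination does better.

33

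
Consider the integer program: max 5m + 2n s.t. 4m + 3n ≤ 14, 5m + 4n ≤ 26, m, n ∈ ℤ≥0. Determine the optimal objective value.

15

(m,n)=(3,0) is feasible, giving 15.
(m,n)=(2,1) is feasible, giving 12.
(m,n)=(2,0) is feasible, giving 10.
Maximum is 15 at (m,n)=(3,0).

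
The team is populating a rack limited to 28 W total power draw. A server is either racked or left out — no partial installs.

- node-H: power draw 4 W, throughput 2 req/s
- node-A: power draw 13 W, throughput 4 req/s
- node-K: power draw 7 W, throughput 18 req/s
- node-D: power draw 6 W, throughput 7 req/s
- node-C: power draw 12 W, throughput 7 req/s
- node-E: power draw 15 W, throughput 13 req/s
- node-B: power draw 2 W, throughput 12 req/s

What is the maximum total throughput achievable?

Allowing fractional choices, the relaxed optimum would be about 48.3, but servers are indivisible.
node-H + node-K + node-E + node-B: power draw 4 + 7 + 15 + 2 = 28 ≤ 28, throughput 2 + 18 + 13 + 12 = 45.
node-K + node-D + node-C + node-B: power draw 7 + 6 + 12 + 2 = 27 ≤ 28, throughput 18 + 7 + 7 + 12 = 44.
Best is node-H, node-K, node-E, and node-B with total throughput 45.

45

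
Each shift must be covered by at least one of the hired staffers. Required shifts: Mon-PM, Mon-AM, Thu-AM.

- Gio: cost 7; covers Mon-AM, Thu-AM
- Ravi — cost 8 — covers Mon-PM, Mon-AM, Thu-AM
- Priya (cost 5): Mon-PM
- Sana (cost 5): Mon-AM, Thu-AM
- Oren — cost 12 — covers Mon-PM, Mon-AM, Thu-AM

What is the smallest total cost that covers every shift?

8

Ravi alone covers Mon-PM, Mon-AM, Thu-AM — every shift.
Total cost: 8.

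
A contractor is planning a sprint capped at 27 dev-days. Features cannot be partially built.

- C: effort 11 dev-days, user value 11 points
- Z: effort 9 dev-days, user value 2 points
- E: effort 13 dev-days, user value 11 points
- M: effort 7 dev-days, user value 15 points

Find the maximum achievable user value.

28

Treat it as a binary knapsack problem.
Allowing fractional choices, the relaxed optimum would be about 33.6, but features are indivisible.
E + M: effort 13 + 7 = 20 ≤ 27, user value 11 + 15 = 26.
C + Z + M: effort 11 + 9 + 7 = 27 ≤ 27, user value 11 + 2 + 15 = 28.
C + M: effort 11 + 7 = 18 ≤ 27, user value 11 + 15 = 26.
Best is C, Z, and M with total user value 28.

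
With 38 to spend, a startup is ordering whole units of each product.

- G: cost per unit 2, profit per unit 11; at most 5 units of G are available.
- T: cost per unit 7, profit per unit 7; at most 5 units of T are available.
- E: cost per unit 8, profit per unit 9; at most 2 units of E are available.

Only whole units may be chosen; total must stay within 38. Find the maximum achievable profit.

83

Take 5×G and 4×T: cost 38 ≤ 38, profit 5·11 + 4·7 = 83.
G has the best ratio (11/2) and is taken to its limit of 5; remaining capacity is filled optimally with the others.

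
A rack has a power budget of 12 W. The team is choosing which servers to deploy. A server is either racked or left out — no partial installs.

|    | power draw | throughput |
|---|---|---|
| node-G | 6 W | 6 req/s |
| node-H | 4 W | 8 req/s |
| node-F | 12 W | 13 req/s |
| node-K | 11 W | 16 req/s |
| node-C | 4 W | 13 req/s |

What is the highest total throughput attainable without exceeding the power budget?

21

Allowing fractional choices, the relaxed optimum would be about 26.8, but servers are indivisible.
node-G + node-C: power draw 6 + 4 = 10 ≤ 12, throughput 6 + 13 = 19.
node-H + node-C: power draw 4 + 4 = 8 ≤ 12, throughput 8 + 13 = 21.
Best is node-H and node-C with total throughput 21.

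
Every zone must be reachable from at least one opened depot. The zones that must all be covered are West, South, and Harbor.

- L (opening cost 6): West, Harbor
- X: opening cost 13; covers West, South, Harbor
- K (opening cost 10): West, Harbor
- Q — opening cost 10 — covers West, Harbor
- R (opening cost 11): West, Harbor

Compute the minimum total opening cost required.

13

The greedy cost-per-new-zone heuristic would pick L and X for 19, but a cheaper cover exists.
X alone covers West, South, Harbor — every zone.
Total opening cost: 13.
No cover costs less than 13.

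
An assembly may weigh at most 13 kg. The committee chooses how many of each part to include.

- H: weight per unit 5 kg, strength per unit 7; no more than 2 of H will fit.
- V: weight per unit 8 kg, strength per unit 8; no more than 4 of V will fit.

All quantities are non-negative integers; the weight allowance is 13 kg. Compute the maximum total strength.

15

2×H: weight 10 ≤ 13, strength 2·7 = 14.
1×H and 1×V: weight 13 ≤ 13, strength 1·7 + 1·8 = 15.
Best is 15.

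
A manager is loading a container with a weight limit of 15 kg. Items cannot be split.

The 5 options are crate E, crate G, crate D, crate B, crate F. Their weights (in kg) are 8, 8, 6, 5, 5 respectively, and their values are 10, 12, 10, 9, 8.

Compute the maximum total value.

Allowing fractional choices, the relaxed optimum would be about 25.4, but items are indivisible.
crate G + crate D: weight 8 + 6 = 14 ≤ 15, value 12 + 10 = 22.
crate G + crate F: weight 8 + 5 = 13 ≤ 15, value 12 + 8 = 20.
crate G + crate B: weight 8 + 5 = 13 ≤ 15, value 12 + 9 = 21.
Best is crate G and crate D with total value 22.

22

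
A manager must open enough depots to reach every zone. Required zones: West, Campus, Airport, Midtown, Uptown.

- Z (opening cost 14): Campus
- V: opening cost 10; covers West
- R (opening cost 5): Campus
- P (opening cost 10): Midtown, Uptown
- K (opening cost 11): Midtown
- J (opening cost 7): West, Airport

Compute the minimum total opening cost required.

Choose R, P, and J: together they cover West, Campus, Airport, Midtown, Uptown — every zone.
Total opening cost: 5 + 10 + 7 = 22.

22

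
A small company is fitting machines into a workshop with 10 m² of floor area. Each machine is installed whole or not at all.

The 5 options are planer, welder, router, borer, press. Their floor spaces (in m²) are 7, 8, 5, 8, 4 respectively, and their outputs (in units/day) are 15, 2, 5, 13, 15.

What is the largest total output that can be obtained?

20

Allowing fractional choices, the relaxed optimum would be about 27.9, but machines are indivisible.
planer: floor space 7 ≤ 10, output 15.
router + press: floor space 5 + 4 = 9 ≤ 10, output 5 + 15 = 20.
press: floor space 4 ≤ 10, output 15.
Best is router and press with total output 20.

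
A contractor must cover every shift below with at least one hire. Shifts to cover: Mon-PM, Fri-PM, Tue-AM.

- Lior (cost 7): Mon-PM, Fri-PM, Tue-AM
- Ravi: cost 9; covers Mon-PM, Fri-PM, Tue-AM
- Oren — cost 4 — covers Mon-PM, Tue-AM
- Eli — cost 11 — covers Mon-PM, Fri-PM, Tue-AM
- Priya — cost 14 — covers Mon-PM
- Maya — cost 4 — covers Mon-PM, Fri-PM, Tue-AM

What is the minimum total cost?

4

Maya alone covers Mon-PM, Fri-PM, Tue-AM — every shift.
Total cost: 4.
No cover costs less than 4.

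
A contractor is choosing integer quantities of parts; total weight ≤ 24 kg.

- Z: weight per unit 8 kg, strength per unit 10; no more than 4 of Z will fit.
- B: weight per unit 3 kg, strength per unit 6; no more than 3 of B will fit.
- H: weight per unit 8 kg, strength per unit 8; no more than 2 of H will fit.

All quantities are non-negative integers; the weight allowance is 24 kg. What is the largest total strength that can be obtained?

B has the best ratio (6/3); taking only B gives at most 3×6 = 18 (stopped by the supply cap of 3).
Mixing does better — 2×Z and 2×B: weight 22 ≤ 24, strength 2·10 + 2·6 = 32.

32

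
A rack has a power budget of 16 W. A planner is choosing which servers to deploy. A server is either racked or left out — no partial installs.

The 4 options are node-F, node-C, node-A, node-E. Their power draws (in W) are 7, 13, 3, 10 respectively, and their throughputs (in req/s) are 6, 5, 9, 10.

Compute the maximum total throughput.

Allowing fractional choices, the relaxed optimum would be about 21.6, but servers are indivisible.
node-A + node-E: power draw 3 + 10 = 13 ≤ 16, throughput 9 + 10 = 19.
node-F + node-A: power draw 7 + 3 = 10 ≤ 16, throughput 6 + 9 = 15.
node-C + node-A: power draw 13 + 3 = 16 ≤ 16, throughput 5 + 9 = 14.
Best is node-A and node-E with total throughput 19.

19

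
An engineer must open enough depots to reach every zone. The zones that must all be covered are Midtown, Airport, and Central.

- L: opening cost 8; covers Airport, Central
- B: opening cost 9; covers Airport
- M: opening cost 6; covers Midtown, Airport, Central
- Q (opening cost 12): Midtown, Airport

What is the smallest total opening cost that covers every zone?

M alone covers Midtown, Airport, Central — every zone.
Total opening cost: 6.

6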